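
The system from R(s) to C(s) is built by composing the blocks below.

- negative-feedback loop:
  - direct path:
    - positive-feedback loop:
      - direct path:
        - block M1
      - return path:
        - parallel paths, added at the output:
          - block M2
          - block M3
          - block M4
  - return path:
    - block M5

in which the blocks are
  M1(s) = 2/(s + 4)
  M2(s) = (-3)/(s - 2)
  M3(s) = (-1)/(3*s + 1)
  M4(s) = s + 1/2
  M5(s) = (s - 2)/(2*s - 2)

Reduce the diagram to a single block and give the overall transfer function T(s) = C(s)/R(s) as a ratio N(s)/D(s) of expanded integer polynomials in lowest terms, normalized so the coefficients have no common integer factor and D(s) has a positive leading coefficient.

Answer: (-6*s^3 + 16*s^2 - 6*s - 4)/(3*s^4 - 20*s^3 + 18*s^2 + 3*s - 8)

Working:
[1] parallel reduction of M2, M3, M4: (6*s^3 - 7*s^2 - 29*s - 4)/(6*s^2 - 10*s - 4)
[2] close the feedback loop around M1, (M2+M3+M4): (-6*s^2 + 10*s + 4)/(3*s^3 - 14*s^2 - 7*s + 4)
[3] collapse the loop ([M1/(1-M1*(M2+M3+M4))] forward, M5 return), which is the overall transfer function T(s) = C(s)/R(s) in lowest terms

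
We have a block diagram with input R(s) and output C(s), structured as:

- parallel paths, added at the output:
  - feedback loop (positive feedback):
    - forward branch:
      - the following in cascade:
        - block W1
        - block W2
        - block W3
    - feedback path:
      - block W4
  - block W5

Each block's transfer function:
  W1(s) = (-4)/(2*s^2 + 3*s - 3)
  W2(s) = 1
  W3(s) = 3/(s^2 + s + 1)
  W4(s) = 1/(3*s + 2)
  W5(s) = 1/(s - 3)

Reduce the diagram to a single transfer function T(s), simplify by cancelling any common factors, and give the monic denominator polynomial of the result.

The answer is s^6 + s^5/6 - 41*s^4/6 - 22*s^3/3 - 7*s^2/2 + 11*s/2 - 3.

Reasoning:
Step 1 - cascade W1, W2, W3; result (-12)/(2*s^4 + 5*s^3 + 2*s^2 - 3)
Step 2 - feedback reduction of (W1*W2*W3), W4; result (-36*s - 24)/(6*s^5 + 19*s^4 + 16*s^3 + 4*s^2 - 9*s + 6)
Step 3 - add [(W1*W2*W3)/(1-(W1*W2*W3)*W4)], W5 (parallel); result (6*s^5 + 19*s^4 + 16*s^3 - 32*s^2 + 75*s + 78)/(6*s^6 + s^5 - 41*s^4 - 44*s^3 - 21*s^2 + 33*s - 18)
That last expression is T(s), already simplified. Scaling its denominator by 1/6 (the reciprocal of the leading coefficient) yields the monic denominator.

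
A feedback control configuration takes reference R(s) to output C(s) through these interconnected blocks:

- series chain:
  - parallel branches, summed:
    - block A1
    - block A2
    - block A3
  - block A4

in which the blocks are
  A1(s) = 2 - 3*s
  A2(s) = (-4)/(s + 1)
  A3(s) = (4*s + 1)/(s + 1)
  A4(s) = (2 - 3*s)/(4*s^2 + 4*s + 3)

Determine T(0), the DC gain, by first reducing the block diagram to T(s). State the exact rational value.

(1) add A1, A2, A3 (parallel); result (-3*s^2 + 3*s - 1)/(s + 1)
(2) reduce the series chain (A1+A2+A3), A4; result (9*s^3 - 15*s^2 + 9*s - 2)/(4*s^3 + 8*s^2 + 7*s + 3)
DC gain: substitute s = 0 into T(s) from step 2: T(0) = -2/3.

Therefore the answer is -2/3.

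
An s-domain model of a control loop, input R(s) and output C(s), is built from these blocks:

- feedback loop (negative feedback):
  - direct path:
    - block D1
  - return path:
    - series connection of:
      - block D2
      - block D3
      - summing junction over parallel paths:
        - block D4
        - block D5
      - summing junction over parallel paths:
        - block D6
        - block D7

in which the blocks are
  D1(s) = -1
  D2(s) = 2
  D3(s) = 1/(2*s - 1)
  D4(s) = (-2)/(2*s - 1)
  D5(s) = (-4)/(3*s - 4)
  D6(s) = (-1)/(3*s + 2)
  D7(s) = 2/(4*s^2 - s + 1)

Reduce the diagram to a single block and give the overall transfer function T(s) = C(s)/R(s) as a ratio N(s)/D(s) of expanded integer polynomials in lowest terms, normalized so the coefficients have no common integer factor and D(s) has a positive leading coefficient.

Reducing step by step:

[1] add D4, D5 (parallel); result (12 - 14*s)/(6*s^2 - 11*s + 4)
[2] reduce the parallel group D6, D7; result (-4*s^2 + 7*s + 3)/(12*s^3 + 5*s^2 + s + 2)
[3] series reduction of D2, D3, (D4+D5), (D6+D7); result (112*s^3 - 292*s^2 + 84*s + 72)/(144*s^6 - 276*s^5 + 100*s^4 + 43*s^3 - 57*s^2 + 34*s - 8)
[4] reduce the feedback loop with forward D1 and return (D2*D3*(D4+D5)*(D6+D7)) - this is the overall T(s), already in the required normalized form

Answer: (-144*s^6 + 276*s^5 - 100*s^4 - 43*s^3 + 57*s^2 - 34*s + 8)/(144*s^6 - 276*s^5 + 100*s^4 - 69*s^3 + 235*s^2 - 50*s - 80)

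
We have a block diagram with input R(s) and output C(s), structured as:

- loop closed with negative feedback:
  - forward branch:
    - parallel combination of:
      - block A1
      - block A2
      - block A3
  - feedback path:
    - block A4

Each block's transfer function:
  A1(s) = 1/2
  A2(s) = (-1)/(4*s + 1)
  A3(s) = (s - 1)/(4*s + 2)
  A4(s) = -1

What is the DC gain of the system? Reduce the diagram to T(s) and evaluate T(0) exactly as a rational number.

(1) sum the parallel branches A1, A2, A3 -> (12*s^2 - s - 2)/(16*s^2 + 12*s + 2)
(2) reduce the feedback loop with forward (A1+A2+A3) and return A4 -> (12*s^2 - s - 2)/(4*s^2 + 13*s + 4)
Evaluating the step-2 result (the overall T(s)) at s = 0 gives T(0) = -2/4 = -1/2.

Therefore the answer is -1/2.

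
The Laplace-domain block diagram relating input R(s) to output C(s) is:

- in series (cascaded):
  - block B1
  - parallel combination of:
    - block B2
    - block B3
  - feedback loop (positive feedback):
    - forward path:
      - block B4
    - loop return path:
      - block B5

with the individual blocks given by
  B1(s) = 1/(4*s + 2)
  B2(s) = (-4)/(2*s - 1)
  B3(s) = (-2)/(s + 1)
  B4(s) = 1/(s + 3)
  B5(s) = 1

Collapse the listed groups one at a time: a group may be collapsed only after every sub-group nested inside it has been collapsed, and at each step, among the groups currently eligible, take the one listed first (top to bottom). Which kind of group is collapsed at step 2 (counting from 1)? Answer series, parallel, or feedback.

Reducing step by step:

Step 1 - reduce the parallel group B2, B3
Step 2 - close the feedback loop around B4, B5
Step 3 - series reduction of B1, (B2+B3), [B4/(1-B4*B5)]
The group at step 2 is a feedback group.

Answer: feedback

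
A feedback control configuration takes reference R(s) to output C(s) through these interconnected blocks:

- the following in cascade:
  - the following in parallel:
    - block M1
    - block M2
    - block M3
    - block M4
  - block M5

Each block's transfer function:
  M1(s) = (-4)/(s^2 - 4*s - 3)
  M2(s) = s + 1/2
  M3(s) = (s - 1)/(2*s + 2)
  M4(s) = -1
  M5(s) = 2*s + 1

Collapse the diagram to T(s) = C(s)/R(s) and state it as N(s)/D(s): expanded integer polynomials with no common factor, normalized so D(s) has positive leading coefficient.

First reduce the diagram to T(s).

(1) parallel reduction of M1, M2, M3, M4: (s^4 - 3*s^3 - 8*s^2 - 3*s - 1)/(s^3 - 3*s^2 - 7*s - 3)
(2) combine (M1+M2+M3+M4), M5 in series: this yields T(s), and no further normalization is needed

Answer: (2*s^5 - 5*s^4 - 19*s^3 - 14*s^2 - 5*s - 1)/(s^3 - 3*s^2 - 7*s - 3)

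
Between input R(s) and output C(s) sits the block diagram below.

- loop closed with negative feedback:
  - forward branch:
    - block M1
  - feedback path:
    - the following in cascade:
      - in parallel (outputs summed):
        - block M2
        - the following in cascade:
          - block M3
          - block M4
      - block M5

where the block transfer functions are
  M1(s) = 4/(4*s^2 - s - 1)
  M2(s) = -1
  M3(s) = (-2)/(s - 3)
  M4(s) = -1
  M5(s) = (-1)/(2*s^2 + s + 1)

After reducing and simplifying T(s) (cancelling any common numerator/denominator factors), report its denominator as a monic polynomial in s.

Answer: s^5 - 11*s^4/4 - 5*s^3/8 - 5*s^2/8 + 9*s/8 - 17/8

Working:
(1) series reduction of M3, M4, giving 2/(s - 3)
(2) combine M2, (M3*M4) in parallel, giving (5 - s)/(s - 3)
(3) multiply (M2+(M3*M4)), M5 (series), giving (s - 5)/(2*s^3 - 5*s^2 - 2*s - 3)
(4) collapse the loop (M1 forward, ((M2+(M3*M4))*M5) return), giving (8*s^3 - 20*s^2 - 8*s - 12)/(8*s^5 - 22*s^4 - 5*s^3 - 5*s^2 + 9*s - 17)
T(s) is the step-4 result (common factors already cancelled). Leading coefficient of the denominator: 8. Divide through by 8 for the monic polynomial.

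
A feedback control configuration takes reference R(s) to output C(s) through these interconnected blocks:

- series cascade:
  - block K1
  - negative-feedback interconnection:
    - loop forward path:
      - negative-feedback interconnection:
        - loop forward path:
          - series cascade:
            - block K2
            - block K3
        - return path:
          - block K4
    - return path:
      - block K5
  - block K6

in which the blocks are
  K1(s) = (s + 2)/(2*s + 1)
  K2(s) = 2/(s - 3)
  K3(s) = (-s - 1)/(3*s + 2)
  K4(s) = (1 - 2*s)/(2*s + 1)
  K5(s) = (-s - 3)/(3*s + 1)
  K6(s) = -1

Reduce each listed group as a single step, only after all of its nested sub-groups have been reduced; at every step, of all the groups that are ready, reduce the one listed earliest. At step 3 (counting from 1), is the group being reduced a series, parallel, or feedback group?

Step 1 - series reduction of K2, K3
Step 2 - feedback reduction of (K2*K3), K4
Step 3 - close the feedback loop around [(K2*K3)/(1+(K2*K3)*K4)], K5
Step 4 - cascade K1, [[(K2*K3)/(1+(K2*K3)*K4)]/(1+[(K2*K3)/(1+(K2*K3)*K4)]*K5)], K6
Step 3: feedback.

Answer: feedback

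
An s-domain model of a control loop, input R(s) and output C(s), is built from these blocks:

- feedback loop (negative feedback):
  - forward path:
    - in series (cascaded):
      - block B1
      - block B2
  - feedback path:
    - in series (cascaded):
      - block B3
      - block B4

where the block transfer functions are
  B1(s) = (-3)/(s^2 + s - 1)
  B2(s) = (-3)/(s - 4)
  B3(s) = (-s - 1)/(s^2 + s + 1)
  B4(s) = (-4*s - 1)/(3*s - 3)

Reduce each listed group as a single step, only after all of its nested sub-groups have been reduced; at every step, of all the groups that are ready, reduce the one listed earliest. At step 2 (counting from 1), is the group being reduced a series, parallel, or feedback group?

Reducing step by step:

Step 1 - series reduction of B1, B2
Step 2 - reduce the series chain B3, B4
Step 3 - feedback reduction of (B1*B2), (B3*B4)
At step 2 the group reduced is series.

Answer: series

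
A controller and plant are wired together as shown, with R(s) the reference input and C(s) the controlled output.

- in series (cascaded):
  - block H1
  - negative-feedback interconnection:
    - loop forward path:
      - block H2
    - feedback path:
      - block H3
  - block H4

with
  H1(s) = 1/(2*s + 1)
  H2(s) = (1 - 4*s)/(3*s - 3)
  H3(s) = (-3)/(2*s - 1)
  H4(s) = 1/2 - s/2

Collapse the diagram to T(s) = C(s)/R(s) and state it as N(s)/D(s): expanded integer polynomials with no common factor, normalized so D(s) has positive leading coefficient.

The answer is (8*s^3 - 14*s^2 + 7*s - 1)/(24*s^3 + 24*s^2 + 6*s).

Reasoning:
1. close the feedback loop around H2, H3: (-8*s^2 + 6*s - 1)/(6*s^2 + 3*s)
2. series reduction of H1, [H2/(1+H2*H3)], H4, which is the overall transfer function T(s) = C(s)/R(s) in lowest terms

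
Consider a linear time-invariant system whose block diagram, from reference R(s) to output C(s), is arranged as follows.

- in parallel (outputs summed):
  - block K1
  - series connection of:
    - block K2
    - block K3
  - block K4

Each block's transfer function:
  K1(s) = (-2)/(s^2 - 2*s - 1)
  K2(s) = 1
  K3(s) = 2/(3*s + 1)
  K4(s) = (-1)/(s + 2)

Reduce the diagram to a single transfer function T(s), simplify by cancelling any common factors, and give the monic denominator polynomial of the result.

Reducing step by step:

1. combine K2, K3 in series; result 2/(3*s + 1)
2. parallel reduction of K1, (K2*K3), K4; result (-s^3 - s^2 - 19*s - 7)/(3*s^4 + s^3 - 15*s^2 - 11*s - 2)
The result of step 2 is T(s) in lowest terms. Its denominator has leading coefficient 3; dividing the denominator through by 3 makes it monic.

Answer: s^4 + s^3/3 - 5*s^2 - 11*s/3 - 2/3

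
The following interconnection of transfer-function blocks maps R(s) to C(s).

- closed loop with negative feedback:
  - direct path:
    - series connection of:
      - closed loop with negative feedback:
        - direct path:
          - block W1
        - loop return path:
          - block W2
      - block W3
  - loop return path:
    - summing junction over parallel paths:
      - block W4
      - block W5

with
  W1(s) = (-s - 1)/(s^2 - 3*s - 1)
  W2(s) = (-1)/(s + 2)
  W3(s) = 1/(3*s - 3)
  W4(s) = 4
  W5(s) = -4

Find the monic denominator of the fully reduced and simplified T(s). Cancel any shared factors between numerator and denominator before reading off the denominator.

Step 1 - reduce the feedback loop with forward W1 and return W2; result (-s^2 - 3*s - 2)/(s^3 - s^2 - 6*s - 1)
Step 2 - cascade [W1/(1+W1*W2)], W3; result (-s^2 - 3*s - 2)/(3*s^4 - 6*s^3 - 15*s^2 + 15*s + 3)
Step 3 - reduce the parallel group W4, W5; result 0
Step 4 - collapse the loop (([W1/(1+W1*W2)]*W3) forward, (W4+W5) return); result (-s^2 - 3*s - 2)/(3*s^4 - 6*s^3 - 15*s^2 + 15*s + 3)
That last expression is T(s), already simplified. Scaling its denominator by 1/3 (the reciprocal of the leading coefficient) yields the monic denominator.

Answer: s^4 - 2*s^3 - 5*s^2 + 5*s + 1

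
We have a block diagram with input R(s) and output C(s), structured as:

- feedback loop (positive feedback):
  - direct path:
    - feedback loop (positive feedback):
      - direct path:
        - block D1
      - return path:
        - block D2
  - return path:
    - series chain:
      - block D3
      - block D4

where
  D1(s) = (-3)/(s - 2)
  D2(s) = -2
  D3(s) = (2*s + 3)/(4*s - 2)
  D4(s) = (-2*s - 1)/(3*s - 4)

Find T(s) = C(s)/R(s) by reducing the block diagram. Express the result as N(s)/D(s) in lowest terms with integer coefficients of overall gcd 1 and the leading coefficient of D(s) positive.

The answer is (-36*s^2 + 66*s - 24)/(12*s^3 - 130*s^2 + 160*s - 73).

Reasoning:
Step 1: close the feedback loop around D1, D2; result (-3)/(s - 8)
Step 2: combine D3, D4 in series; result (-4*s^2 - 8*s - 3)/(12*s^2 - 22*s + 8)
Step 3: reduce the feedback loop with forward [D1/(1-D1*D2)] and return (D3*D4) - this is the overall T(s), already in the required normalized form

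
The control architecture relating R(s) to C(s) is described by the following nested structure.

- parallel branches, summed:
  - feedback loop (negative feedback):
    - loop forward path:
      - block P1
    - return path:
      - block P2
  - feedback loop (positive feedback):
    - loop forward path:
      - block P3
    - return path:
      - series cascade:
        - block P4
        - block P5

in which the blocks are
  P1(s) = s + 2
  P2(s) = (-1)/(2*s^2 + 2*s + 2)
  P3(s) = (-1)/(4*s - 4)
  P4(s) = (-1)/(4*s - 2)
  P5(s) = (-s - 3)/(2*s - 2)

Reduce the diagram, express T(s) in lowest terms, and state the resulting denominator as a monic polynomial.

1. apply the feedback formula to P1, P2 = (2*s^3 + 6*s^2 + 6*s + 4)/(2*s^2 + s)
2. series reduction of P4, P5 = (s + 3)/(8*s^2 - 12*s + 4)
3. reduce the feedback loop with forward P3 and return (P4*P5) = (-8*s^2 + 12*s - 4)/(32*s^3 - 80*s^2 + 65*s - 13)
4. combine [P1/(1+P1*P2)], [P3/(1-P3*(P4*P5))] in parallel = (64*s^6 + 32*s^5 - 174*s^4 + 28*s^3 - 4*s^2 + 178*s - 52)/(64*s^5 - 128*s^4 + 50*s^3 + 39*s^2 - 13*s)
That last expression is T(s), already simplified. Scaling its denominator by 1/64 (the reciprocal of the leading coefficient) yields the monic denominator.

Therefore the answer is s^5 - 2*s^4 + 25*s^3/32 + 39*s^2/64 - 13*s/64.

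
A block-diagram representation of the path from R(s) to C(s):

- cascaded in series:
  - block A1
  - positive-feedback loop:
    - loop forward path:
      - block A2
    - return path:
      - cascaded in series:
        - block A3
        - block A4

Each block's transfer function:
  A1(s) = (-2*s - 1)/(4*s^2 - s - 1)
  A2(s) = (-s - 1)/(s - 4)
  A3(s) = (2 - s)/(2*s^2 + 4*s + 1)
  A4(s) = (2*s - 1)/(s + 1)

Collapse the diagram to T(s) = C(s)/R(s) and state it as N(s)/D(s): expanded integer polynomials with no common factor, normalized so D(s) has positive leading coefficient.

Answer: (4*s^4 + 14*s^3 + 16*s^2 + 7*s + 1)/(8*s^5 - 26*s^4 - 36*s^3 - 8*s^2 + 16*s + 6)

Working:
Step 1 - combine A3, A4 in series; result (-2*s^2 + 5*s - 2)/(2*s^3 + 6*s^2 + 5*s + 1)
Step 2 - close the feedback loop around A2, (A3*A4); result (-2*s^3 - 6*s^2 - 5*s - 1)/(2*s^3 - 6*s^2 - 10*s - 6)
Step 3 - combine A1, [A2/(1-A2*(A3*A4))] in series, which is the overall transfer function T(s) = C(s)/R(s) in lowest terms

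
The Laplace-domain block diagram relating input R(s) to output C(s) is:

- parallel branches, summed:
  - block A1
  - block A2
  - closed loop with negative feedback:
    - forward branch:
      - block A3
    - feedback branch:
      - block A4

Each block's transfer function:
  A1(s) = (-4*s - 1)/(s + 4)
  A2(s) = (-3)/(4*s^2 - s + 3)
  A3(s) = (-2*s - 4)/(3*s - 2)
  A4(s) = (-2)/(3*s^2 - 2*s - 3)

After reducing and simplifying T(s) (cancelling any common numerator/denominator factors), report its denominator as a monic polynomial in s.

Reducing step by step:

Step 1 - collapse the loop (A3 forward, A4 return) = (-6*s^3 - 8*s^2 + 14*s + 12)/(9*s^3 - 12*s^2 - s + 14)
Step 2 - sum the parallel branches A1, A2, [A3/(1+A3*A4)] = (-168*s^6 + 70*s^5 - 168*s^4 + 3*s^3 + 264*s^2 - 25*s - 66)/(36*s^6 + 87*s^5 - 193*s^4 + 161*s^3 + 67*s^2 - 26*s + 168)
T(s) is the step-2 result (common factors already cancelled). Leading coefficient of the denominator: 36. Divide through by 36 for the monic polynomial.

Answer: s^6 + 29*s^5/12 - 193*s^4/36 + 161*s^3/36 + 67*s^2/36 - 13*s/18 + 14/3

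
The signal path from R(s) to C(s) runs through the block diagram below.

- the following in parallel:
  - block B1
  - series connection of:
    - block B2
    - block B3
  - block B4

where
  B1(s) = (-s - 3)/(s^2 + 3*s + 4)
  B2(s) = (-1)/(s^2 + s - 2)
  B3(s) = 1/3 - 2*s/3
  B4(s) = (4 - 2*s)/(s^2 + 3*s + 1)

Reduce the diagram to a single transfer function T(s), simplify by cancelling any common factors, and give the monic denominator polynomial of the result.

Step 1: reduce the series chain B2, B3, giving (2*s - 1)/(3*s^2 + 3*s - 6)
Step 2: reduce the parallel group B1, (B2*B3), B4, giving (-7*s^5 - 22*s^4 - 2*s^3 + 85*s^2 + 68*s - 82)/(3*s^6 + 21*s^5 + 54*s^4 + 51*s^3 - 27*s^2 - 78*s - 24)
T(s) is the step-2 result (common factors already cancelled). Leading coefficient of the denominator: 3. Divide through by 3 for the monic polynomial.

Hence the answer: s^6 + 7*s^5 + 18*s^4 + 17*s^3 - 9*s^2 - 26*s - 8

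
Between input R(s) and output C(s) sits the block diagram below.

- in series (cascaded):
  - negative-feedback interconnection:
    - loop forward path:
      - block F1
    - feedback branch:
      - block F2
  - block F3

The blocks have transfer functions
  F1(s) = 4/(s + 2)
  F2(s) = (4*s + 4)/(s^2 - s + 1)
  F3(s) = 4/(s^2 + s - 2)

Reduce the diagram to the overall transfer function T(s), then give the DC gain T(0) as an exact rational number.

Reducing step by step:

1. close the feedback loop around F1, F2 = (4*s^2 - 4*s + 4)/(s^3 + s^2 + 15*s + 18)
2. reduce the series chain [F1/(1+F1*F2)], F3 = (16*s^2 - 16*s + 16)/(s^5 + 2*s^4 + 14*s^3 + 31*s^2 - 12*s - 36)
Evaluating the step-2 result (the overall T(s)) at s = 0 gives T(0) = 16/(-36) = -4/9.

Answer: -4/9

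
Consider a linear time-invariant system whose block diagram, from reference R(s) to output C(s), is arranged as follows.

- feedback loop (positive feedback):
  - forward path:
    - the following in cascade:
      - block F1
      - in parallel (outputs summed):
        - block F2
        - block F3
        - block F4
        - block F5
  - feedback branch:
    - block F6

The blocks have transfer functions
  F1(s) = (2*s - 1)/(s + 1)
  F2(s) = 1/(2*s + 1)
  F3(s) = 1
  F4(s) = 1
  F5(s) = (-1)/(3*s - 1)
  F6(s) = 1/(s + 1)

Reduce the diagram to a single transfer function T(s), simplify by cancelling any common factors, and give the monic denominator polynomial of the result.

(1) combine F2, F3, F4, F5 in parallel: (12*s^2 + 3*s - 4)/(6*s^2 + s - 1)
(2) series reduction of F1, (F2+F3+F4+F5): (24*s^3 - 6*s^2 - 11*s + 4)/(6*s^3 + 7*s^2 - 1)
(3) reduce the feedback loop with forward (F1*(F2+F3+F4+F5)) and return F6: (24*s^4 + 18*s^3 - 17*s^2 - 7*s + 4)/(6*s^4 - 11*s^3 + 13*s^2 + 10*s - 5)
No further cancellation is possible in the step-3 result, so that is T(s). Its denominator becomes monic after dividing by the leading coefficient 6.

Answer: s^4 - 11*s^3/6 + 13*s^2/6 + 5*s/3 - 5/6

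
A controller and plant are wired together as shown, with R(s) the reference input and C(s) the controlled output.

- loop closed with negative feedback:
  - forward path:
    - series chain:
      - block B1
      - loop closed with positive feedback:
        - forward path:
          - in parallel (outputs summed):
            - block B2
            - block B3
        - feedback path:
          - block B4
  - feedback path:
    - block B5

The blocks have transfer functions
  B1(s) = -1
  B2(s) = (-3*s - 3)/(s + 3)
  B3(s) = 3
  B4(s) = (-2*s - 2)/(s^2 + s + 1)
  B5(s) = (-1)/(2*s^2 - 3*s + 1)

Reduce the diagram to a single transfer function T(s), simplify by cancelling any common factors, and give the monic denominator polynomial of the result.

1. combine B2, B3 in parallel; result 6/(s + 3)
2. reduce the feedback loop with forward (B2+B3) and return B4; result (6*s^2 + 6*s + 6)/(s^3 + 4*s^2 + 16*s + 15)
3. cascade B1, [(B2+B3)/(1-(B2+B3)*B4)]; result (-6*s^2 - 6*s - 6)/(s^3 + 4*s^2 + 16*s + 15)
4. reduce the feedback loop with forward (B1*[(B2+B3)/(1-(B2+B3)*B4)]) and return B5; result (-12*s^4 + 6*s^3 + 12*s - 6)/(2*s^5 + 5*s^4 + 21*s^3 - 8*s^2 - 23*s + 21)
Step 4 gives the fully reduced T(s), with no common factor left to cancel. The denominator's leading coefficient is 2, so divide each of its coefficients by 2 to get the monic form.

Hence the answer: s^5 + 5*s^4/2 + 21*s^3/2 - 4*s^2 - 23*s/2 + 21/2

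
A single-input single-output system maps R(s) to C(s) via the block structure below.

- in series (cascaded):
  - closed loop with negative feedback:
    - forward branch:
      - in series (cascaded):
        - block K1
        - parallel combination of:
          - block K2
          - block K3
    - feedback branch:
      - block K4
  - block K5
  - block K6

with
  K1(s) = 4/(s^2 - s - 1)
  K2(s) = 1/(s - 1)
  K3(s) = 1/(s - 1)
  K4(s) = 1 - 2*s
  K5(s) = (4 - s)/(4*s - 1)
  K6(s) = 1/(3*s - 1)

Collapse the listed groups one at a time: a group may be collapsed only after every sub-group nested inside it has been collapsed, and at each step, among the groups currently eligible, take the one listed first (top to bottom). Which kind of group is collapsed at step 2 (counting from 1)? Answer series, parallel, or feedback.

Step 1: parallel reduction of K2, K3
Step 2: series reduction of K1, (K2+K3)
Step 3: reduce the feedback loop with forward (K1*(K2+K3)) and return K4
Step 4: combine [(K1*(K2+K3))/(1+(K1*(K2+K3))*K4)], K5, K6 in series
The group at step 2 is a series group.

Answer: series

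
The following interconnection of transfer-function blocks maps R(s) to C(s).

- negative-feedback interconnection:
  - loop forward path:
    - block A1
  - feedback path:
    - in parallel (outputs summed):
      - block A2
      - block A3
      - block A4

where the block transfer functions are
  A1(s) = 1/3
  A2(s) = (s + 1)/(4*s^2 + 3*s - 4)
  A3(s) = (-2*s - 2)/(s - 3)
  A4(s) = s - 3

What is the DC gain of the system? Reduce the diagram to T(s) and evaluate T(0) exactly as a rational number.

Reducing step by step:

Step 1. reduce the parallel group A2, A3, A4 gives (4*s^4 - 29*s^3 + s^2 + 51*s - 31)/(4*s^3 - 9*s^2 - 13*s + 12)
Step 2. close the feedback loop around A1, (A2+A3+A4) gives (4*s^3 - 9*s^2 - 13*s + 12)/(4*s^4 - 17*s^3 - 26*s^2 + 12*s + 5)
DC gain: substitute s = 0 into T(s) from step 2: T(0) = 12/5.

Answer: 12/5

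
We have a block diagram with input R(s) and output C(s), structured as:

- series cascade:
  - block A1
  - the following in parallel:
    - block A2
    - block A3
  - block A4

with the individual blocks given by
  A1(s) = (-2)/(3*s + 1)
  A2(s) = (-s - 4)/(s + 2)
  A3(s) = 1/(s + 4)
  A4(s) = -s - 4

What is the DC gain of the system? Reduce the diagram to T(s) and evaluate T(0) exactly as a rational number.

(1) parallel reduction of A2, A3: (-s^2 - 7*s - 14)/(s^2 + 6*s + 8)
(2) multiply A1, (A2+A3), A4 (series): (-2*s^2 - 14*s - 28)/(3*s^2 + 7*s + 2)
The step-2 result is T(s). Setting s = 0: T(0) = -28/2 = -14.

Final answer: -14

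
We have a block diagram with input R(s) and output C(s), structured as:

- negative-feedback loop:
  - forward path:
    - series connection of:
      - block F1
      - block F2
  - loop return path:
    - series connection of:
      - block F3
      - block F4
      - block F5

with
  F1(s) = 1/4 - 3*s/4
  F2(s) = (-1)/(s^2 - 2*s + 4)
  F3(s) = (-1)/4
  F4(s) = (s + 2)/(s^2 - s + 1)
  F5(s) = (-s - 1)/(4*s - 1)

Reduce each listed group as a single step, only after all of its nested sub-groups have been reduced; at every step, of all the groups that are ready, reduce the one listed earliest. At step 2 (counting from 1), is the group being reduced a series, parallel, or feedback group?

Step 1: combine F1, F2 in series
Step 2: combine F3, F4, F5 in series
Step 3: collapse the loop ((F1*F2) forward, (F3*F4*F5) return)
So the answer for step 2 is series.

Final answer: series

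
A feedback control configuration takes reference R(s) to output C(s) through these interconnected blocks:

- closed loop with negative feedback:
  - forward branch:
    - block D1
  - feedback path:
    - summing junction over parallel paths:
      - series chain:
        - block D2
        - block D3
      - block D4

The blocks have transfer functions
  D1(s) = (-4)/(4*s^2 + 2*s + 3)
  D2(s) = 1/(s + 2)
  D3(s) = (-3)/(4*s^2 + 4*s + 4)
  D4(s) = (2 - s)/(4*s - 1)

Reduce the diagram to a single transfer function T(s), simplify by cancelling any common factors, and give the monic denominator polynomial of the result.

[1] series reduction of D2, D3 -> (-3)/(4*s^3 + 12*s^2 + 12*s + 8)
[2] parallel reduction of (D2*D3), D4 -> (-4*s^4 - 4*s^3 + 12*s^2 + 4*s + 19)/(16*s^4 + 44*s^3 + 36*s^2 + 20*s - 8)
[3] collapse the loop (D1 forward, ((D2*D3)+D4) return) -> (-16*s^4 - 44*s^3 - 36*s^2 - 20*s + 8)/(16*s^6 + 52*s^5 + 74*s^4 + 75*s^3 + 17*s^2 + 7*s - 25)
No further cancellation is possible in the step-3 result, so that is T(s). Its denominator becomes monic after dividing by the leading coefficient 16.

Final answer: s^6 + 13*s^5/4 + 37*s^4/8 + 75*s^3/16 + 17*s^2/16 + 7*s/16 - 25/16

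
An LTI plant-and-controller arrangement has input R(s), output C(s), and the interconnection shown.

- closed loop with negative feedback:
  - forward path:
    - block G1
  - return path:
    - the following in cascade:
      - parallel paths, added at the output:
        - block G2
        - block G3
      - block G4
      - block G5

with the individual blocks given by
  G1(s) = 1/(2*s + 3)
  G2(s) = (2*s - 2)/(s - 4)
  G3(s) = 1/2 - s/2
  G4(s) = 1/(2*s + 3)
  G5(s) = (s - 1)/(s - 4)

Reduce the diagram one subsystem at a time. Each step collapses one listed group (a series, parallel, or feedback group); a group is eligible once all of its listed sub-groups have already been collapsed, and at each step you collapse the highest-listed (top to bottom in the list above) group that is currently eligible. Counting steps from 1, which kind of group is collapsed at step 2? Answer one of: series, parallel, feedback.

Reducing step by step:

[1] reduce the parallel group G2, G3
[2] cascade (G2+G3), G4, G5
[3] close the feedback loop around G1, ((G2+G3)*G4*G5)
The group at step 2 is a series group.

Answer: series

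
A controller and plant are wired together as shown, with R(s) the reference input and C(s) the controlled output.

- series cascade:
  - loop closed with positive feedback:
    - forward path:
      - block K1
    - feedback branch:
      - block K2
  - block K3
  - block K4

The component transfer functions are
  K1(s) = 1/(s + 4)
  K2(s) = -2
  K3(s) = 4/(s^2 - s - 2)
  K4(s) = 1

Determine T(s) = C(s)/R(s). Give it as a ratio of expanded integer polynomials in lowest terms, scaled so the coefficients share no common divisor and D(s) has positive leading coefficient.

First reduce the diagram to T(s).

Step 1. collapse the loop (K1 forward, K2 return), giving 1/(s + 6)
Step 2. combine [K1/(1-K1*K2)], K3, K4 in series, giving the overall T(s)

Answer: 4/(s^3 + 5*s^2 - 8*s - 12)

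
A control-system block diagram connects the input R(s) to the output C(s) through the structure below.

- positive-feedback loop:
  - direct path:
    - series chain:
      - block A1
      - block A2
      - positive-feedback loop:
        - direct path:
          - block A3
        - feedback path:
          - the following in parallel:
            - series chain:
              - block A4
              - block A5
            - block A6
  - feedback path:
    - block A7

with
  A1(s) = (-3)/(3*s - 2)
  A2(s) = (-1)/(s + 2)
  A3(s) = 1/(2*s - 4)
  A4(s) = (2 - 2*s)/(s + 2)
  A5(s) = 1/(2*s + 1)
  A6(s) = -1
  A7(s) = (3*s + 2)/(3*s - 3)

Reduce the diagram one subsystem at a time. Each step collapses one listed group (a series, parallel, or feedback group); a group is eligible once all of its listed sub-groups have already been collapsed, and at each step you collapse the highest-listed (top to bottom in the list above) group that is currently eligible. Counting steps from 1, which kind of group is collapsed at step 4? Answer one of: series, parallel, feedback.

Reducing step by step:

Step 1 - series reduction of A4, A5
Step 2 - sum the parallel branches (A4*A5), A6
Step 3 - collapse the loop (A3 forward, ((A4*A5)+A6) return)
Step 4 - cascade A1, A2, [A3/(1-A3*((A4*A5)+A6))]
Step 5 - collapse the loop ((A1*A2*[A3/(1-A3*((A4*A5)+A6))]) forward, A7 return)
The group at step 4 is a series group.

Answer: series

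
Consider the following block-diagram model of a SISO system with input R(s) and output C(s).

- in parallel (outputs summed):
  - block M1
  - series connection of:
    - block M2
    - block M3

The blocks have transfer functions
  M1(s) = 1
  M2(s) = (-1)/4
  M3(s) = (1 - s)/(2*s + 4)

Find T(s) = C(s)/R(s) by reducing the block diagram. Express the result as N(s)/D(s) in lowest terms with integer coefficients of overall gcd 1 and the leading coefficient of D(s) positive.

Answer: (9*s + 15)/(8*s + 16)

Working:
1. series reduction of M2, M3; result (s - 1)/(8*s + 16)
2. combine M1, (M2*M3) in parallel; the result is T(s) itself (integer coefficients, no common factor, positive leading denominator coefficient)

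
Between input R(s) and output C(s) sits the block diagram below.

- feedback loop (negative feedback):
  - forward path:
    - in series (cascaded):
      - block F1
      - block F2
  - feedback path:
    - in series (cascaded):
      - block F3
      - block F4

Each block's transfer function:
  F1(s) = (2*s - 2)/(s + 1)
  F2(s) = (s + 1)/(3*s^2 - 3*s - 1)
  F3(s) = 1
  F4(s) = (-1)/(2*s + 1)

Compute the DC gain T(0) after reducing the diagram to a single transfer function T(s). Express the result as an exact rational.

Reducing step by step:

Step 1. series reduction of F1, F2 -> (2*s - 2)/(3*s^2 - 3*s - 1)
Step 2. cascade F3, F4 -> (-1)/(2*s + 1)
Step 3. apply the feedback formula to (F1*F2), (F3*F4) -> (4*s^2 - 2*s - 2)/(6*s^3 - 3*s^2 - 7*s + 1)
That last expression is T(s); at s = 0 only the constant terms survive, so T(0) = -2/1 = -2.

Answer: -2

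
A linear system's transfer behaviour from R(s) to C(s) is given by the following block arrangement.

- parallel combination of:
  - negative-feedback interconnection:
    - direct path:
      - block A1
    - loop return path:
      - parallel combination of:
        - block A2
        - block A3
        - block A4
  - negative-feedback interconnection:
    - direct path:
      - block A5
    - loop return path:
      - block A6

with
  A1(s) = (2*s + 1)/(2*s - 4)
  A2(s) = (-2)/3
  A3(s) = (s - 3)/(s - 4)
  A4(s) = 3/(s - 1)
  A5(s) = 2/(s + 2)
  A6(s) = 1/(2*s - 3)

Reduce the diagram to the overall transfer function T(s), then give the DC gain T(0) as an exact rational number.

Step 1 - parallel reduction of A2, A3, A4 gives (s^2 + 7*s - 35)/(3*s^2 - 15*s + 12)
Step 2 - collapse the loop (A1 forward, (A2+A3+A4) return) gives (6*s^3 - 27*s^2 + 9*s + 12)/(8*s^3 - 27*s^2 + 21*s - 83)
Step 3 - reduce the feedback loop with forward A5 and return A6 gives (4*s - 6)/(2*s^2 + s - 4)
Step 4 - parallel reduction of [A1/(1+A1*(A2+A3+A4))], [A5/(1+A5*A6)] gives (12*s^5 - 16*s^4 - 189*s^3 + 387*s^2 - 482*s + 450)/(16*s^5 - 46*s^4 - 17*s^3 - 37*s^2 - 167*s + 332)
Step 4 gives the overall T(s). Then T(0) = 450/332 = 225/166.

Therefore the answer is 225/166.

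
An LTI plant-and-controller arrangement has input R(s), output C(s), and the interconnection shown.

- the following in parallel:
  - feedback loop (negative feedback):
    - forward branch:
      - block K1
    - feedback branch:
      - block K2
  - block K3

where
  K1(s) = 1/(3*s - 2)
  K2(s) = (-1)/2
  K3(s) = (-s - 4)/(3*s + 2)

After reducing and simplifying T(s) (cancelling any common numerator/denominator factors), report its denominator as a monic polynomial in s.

Step 1. feedback reduction of K1, K2 gives 2/(6*s - 5)
Step 2. combine [K1/(1+K1*K2)], K3 in parallel gives (-6*s^2 - 13*s + 24)/(18*s^2 - 3*s - 10)
T(s) is the step-2 result (common factors already cancelled). Leading coefficient of the denominator: 18. Divide through by 18 for the monic polynomial.

Final answer: s^2 - s/6 - 5/9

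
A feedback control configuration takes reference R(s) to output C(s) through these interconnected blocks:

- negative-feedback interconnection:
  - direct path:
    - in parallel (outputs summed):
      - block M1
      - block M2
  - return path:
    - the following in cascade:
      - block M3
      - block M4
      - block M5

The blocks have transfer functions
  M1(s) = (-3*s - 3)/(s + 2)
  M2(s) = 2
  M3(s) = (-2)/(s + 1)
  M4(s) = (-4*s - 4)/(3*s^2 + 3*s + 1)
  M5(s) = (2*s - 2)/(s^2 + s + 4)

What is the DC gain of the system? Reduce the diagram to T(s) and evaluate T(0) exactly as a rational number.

Step 1. parallel reduction of M1, M2; result (1 - s)/(s + 2)
Step 2. reduce the series chain M3, M4, M5; result (16*s - 16)/(3*s^4 + 6*s^3 + 16*s^2 + 13*s + 4)
Step 3. collapse the loop ((M1+M2) forward, (M3*M4*M5) return); result (-3*s^5 - 3*s^4 - 10*s^3 + 3*s^2 + 9*s + 4)/(3*s^5 + 12*s^4 + 28*s^3 + 29*s^2 + 62*s - 8)
That last expression is T(s); at s = 0 only the constant terms survive, so T(0) = 4/(-8) = -1/2.

Answer: -1/2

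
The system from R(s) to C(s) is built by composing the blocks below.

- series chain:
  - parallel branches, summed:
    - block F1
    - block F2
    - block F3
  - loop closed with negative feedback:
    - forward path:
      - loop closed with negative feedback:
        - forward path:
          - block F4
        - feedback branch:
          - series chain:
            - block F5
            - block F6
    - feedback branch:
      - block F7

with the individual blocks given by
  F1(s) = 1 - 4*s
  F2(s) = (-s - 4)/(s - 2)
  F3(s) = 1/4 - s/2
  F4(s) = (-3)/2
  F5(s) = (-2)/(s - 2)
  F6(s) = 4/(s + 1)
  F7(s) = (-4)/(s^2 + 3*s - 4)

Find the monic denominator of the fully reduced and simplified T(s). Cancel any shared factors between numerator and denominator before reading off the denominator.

[1] parallel reduction of F1, F2, F3 gives (-18*s^2 + 37*s - 26)/(4*s - 8)
[2] multiply F5, F6 (series) gives (-8)/(s^2 - s - 2)
[3] close the feedback loop around F4, (F5*F6) gives (-3*s^2 + 3*s + 6)/(2*s^2 - 2*s + 20)
[4] reduce the feedback loop with forward [F4/(1+F4*(F5*F6))] and return F7 gives (-3*s^4 - 6*s^3 + 27*s^2 + 6*s - 24)/(2*s^4 + 4*s^3 + 18*s^2 + 56*s - 104)
[5] combine (F1+F2+F3), [[F4/(1+F4*(F5*F6))]/(1+[F4/(1+F4*(F5*F6))]*F7)] in series gives (54*s^5 + 105*s^4 - 420*s^3 + 207*s^2 + 366*s - 312)/(8*s^4 + 16*s^3 + 72*s^2 + 224*s - 416)
T(s) is the step-5 result (common factors already cancelled). Leading coefficient of the denominator: 8. Divide through by 8 for the monic polynomial.

Therefore the answer is s^4 + 2*s^3 + 9*s^2 + 28*s - 52.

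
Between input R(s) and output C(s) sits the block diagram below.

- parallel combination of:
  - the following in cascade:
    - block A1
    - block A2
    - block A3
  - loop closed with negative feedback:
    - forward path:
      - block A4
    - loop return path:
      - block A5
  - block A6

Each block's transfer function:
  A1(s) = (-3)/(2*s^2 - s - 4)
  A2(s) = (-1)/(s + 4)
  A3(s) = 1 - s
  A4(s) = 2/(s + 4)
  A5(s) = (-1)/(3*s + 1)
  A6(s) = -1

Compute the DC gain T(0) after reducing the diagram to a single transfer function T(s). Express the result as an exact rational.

Step 1: reduce the series chain A1, A2, A3 -> (3 - 3*s)/(2*s^3 + 7*s^2 - 8*s - 16)
Step 2: reduce the feedback loop with forward A4 and return A5 -> (6*s + 2)/(3*s^2 + 13*s + 2)
Step 3: sum the parallel branches (A1*A2*A3), [A4/(1+A4*A5)], A6 -> (-6*s^5 - 35*s^4 - 34*s^3 + 74*s^2 + 145*s + 6)/(6*s^5 + 47*s^4 + 71*s^3 - 138*s^2 - 224*s - 32)
DC gain: substitute s = 0 into T(s) from step 3: T(0) = 6/(-32) = -3/16.

Therefore the answer is -3/16.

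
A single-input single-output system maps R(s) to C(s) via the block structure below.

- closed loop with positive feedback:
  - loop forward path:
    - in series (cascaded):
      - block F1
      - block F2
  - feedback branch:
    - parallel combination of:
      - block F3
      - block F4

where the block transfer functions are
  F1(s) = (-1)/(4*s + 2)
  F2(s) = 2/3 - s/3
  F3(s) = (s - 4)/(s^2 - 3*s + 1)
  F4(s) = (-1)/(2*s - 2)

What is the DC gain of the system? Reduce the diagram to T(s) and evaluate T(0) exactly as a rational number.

First reduce the diagram to T(s).

(1) reduce the series chain F1, F2 = (s - 2)/(12*s + 6)
(2) combine F3, F4 in parallel = (s^2 - 7*s + 7)/(2*s^3 - 8*s^2 + 8*s - 2)
(3) feedback reduction of (F1*F2), (F3+F4) = (2*s^4 - 12*s^3 + 24*s^2 - 18*s + 4)/(24*s^4 - 85*s^3 + 57*s^2 + 3*s + 2)
DC gain: substitute s = 0 into T(s) from step 3: T(0) = 4/2 = 2.

Answer: 2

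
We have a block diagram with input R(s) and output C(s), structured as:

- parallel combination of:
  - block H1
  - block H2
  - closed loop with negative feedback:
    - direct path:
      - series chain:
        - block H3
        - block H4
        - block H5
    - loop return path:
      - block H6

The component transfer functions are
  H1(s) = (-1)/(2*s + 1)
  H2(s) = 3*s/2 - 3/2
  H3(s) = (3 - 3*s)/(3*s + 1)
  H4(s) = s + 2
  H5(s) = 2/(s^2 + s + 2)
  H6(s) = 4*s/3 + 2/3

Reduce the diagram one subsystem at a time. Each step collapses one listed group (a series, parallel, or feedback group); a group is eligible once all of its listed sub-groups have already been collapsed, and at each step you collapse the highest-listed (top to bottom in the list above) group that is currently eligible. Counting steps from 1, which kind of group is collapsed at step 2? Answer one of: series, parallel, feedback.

Reducing step by step:

Step 1 - reduce the series chain H3, H4, H5
Step 2 - apply the feedback formula to (H3*H4*H5), H6
Step 3 - reduce the parallel group H1, H2, [(H3*H4*H5)/(1+(H3*H4*H5)*H6)]
At step 2 the group reduced is feedback.

Answer: feedback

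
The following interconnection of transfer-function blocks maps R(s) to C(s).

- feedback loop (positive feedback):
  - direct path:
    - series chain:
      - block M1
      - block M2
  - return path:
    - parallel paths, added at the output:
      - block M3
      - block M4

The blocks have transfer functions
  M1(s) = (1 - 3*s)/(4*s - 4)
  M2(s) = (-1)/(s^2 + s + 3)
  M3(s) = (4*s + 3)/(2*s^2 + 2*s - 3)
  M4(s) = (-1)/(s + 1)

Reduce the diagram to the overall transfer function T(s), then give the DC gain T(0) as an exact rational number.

Step 1: cascade M1, M2; result (3*s - 1)/(4*s^3 + 8*s - 12)
Step 2: sum the parallel branches M3, M4; result (2*s^2 + 5*s + 6)/(2*s^3 + 4*s^2 - s - 3)
Step 3: collapse the loop ((M1*M2) forward, (M3+M4) return); result (6*s^4 + 10*s^3 - 7*s^2 - 8*s + 3)/(8*s^6 + 16*s^5 + 12*s^4 - 10*s^3 - 69*s^2 - 25*s + 42)
The step-3 result is T(s). Setting s = 0: T(0) = 3/42 = 1/14.

Answer: 1/14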